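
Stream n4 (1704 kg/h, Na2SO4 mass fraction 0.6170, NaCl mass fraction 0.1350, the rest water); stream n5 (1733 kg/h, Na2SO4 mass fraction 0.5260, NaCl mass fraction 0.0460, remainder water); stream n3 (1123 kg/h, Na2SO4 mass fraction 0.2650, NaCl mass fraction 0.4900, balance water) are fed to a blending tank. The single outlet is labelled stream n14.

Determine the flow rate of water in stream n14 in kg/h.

water out = water in = 1704×0.248 + 1733×0.428 + 1123×0.245 = 1439.5 kg/h.

1439 kg/h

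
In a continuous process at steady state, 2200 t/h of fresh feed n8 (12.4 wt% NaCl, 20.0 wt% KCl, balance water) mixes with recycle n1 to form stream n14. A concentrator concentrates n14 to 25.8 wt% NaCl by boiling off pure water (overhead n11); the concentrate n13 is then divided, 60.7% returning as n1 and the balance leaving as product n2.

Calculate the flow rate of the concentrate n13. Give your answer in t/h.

Overall NaCl balance (none leaves overhead): NaCl in fresh feed = NaCl in product, i.e. 2200×0.124 = (1−0.607)·n13·0.258.
n13 = 272.8/(0.258×0.393) = 2690.5 t/h.

2690 t/h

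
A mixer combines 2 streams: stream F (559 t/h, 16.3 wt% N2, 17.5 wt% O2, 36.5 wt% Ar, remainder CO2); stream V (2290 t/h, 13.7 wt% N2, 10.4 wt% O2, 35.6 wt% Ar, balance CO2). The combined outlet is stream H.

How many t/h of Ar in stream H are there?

Ar out = Ar in = 559×0.365 + 2290×0.356 = 1019.3 t/h.

1019 t/h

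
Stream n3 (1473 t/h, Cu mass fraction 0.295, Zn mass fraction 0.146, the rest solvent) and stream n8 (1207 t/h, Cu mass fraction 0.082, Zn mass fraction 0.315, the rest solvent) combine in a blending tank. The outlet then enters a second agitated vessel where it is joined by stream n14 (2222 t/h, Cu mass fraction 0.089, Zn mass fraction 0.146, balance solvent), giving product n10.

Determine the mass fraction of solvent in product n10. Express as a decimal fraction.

Overall, product flow = 4902 t/h.
solvent in = 1473×0.559 + 1207×0.603 + 2222×0.765 = 3251.1 t/h.
solvent fraction in n10 = 0.663.

0.663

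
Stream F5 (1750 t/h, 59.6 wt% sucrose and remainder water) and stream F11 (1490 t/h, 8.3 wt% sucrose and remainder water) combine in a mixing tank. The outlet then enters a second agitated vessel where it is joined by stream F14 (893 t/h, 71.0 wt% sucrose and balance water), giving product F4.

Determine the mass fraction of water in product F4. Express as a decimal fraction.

Overall, product flow = 4133 t/h.
water in = 1750×0.404 + 1490×0.917 + 893×0.290 = 2332.3 t/h.
water fraction in F4 = 0.564.

0.564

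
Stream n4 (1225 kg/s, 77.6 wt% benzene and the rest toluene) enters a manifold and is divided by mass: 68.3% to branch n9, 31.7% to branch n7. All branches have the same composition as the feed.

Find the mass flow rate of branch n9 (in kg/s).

Branch n9 flow = 0.683×1225 = 836.68 kg/s.

836.7 kg/s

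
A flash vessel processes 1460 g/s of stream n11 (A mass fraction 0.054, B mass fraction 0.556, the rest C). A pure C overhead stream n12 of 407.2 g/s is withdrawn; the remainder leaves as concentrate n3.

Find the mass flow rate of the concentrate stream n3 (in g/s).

1053 g/s

Concentrate = 1460 − 407.2 = 1052.8 g/s.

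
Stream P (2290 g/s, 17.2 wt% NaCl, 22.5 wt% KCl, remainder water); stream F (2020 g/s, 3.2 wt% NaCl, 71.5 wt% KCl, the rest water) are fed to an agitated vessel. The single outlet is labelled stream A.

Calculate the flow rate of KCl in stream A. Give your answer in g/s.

KCl out = KCl in = 2290×0.225 + 2020×0.715 = 1959.5 g/s.

1960 g/s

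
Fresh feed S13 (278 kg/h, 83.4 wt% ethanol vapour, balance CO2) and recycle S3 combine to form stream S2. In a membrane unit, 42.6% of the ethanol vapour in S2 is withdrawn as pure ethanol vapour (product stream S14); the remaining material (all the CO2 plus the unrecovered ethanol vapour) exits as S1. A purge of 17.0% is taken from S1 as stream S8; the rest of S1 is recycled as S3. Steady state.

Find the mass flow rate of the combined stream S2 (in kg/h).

CO2 enters only via S13 and leaves only via the purge: 278×0.166 = 0.170×(CO2 in S1), and the membrane unit passes all CO2, so CO2 in S2 = CO2 in S1 = 271.46 kg/h.
ethanol vapour in S2: m_A = 278×0.834 + (1−0.170)·(1−0.426)·m_A, so m_A = 231.85/0.5236 = 442.82 kg/h.
S2 = 442.82 + 271.46 = 714.28 kg/h.

714.3 kg/h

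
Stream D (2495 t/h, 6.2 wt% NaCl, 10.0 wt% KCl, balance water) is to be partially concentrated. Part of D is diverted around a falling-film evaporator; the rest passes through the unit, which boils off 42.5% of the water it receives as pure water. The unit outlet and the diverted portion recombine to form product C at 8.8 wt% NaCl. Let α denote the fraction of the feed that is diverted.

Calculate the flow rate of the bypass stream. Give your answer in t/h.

425.2 t/h

All 2495×0.062 = 154.69 t/h of NaCl reaches C, so C = 154.69/0.088 = 1757.8 t/h and vapour = 737.16 t/h.
The evaporator receives (1−α)·2495 of feed at 0.838 water and removes 0.425 of that water:
0.425×0.838×(1−α)×2495 = 737.16
(1−α) = 737.16/888.59 = 0.8296;  α = 0.1704.
Bypass flow = 0.1704×2495 = 425.2 t/h.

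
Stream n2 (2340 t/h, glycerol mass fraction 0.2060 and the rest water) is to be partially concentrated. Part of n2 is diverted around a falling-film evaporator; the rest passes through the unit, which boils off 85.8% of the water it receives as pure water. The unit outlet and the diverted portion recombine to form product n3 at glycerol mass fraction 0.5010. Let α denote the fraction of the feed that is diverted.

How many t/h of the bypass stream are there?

All 2340×0.206 = 482.04 t/h of glycerol reaches n3, so n3 = 482.04/0.501 = 962.16 t/h and vapour = 1377.8 t/h.
The evaporator receives (1−α)·2340 of feed at 0.794 water and removes 0.858 of that water:
0.858×0.794×(1−α)×2340 = 1377.8
(1−α) = 1377.8/1594.1 = 0.8643;  α = 0.1357.
Bypass flow = 0.1357×2340 = 317.48 t/h.

317.5 t/h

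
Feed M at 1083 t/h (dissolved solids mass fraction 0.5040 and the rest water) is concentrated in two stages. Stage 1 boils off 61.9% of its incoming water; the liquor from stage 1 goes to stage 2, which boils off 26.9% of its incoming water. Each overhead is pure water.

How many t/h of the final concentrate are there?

water in feed = 1083×0.496 = 537.17 t/h.
After stage 1: water left = (1−0.619)×537.17 = 204.66; stream total = 750.49 t/h.
After stage 2: water left = (1−0.269)×204.66 = 149.61; final concentrate = 695.44 t/h.

695.4 t/h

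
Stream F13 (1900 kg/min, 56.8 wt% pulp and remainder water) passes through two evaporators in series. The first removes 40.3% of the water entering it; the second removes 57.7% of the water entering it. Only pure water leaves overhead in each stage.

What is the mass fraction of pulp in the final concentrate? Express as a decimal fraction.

water in feed = 1900×0.432 = 820.8 kg/min.
After stage 1: water left = (1−0.403)×820.8 = 490.02; stream total = 1569.2 kg/min.
After stage 2: water left = (1−0.577)×490.02 = 207.28; final concentrate = 1286.5 kg/min.
pulp fraction = 1079.2/1286.5 = 0.839.

0.839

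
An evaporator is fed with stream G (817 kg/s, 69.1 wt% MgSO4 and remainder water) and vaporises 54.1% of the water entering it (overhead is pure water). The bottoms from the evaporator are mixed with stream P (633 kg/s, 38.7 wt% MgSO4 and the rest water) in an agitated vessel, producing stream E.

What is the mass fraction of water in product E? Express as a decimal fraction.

Vapour removed = 0.541×0.309×817 = 136.58 kg/s; concentrate = 680.42 kg/s.
water reaching the mixer = 115.88 (from concentrate) + 633×0.613 = 503.9 kg/s.
Product flow = 680.42 + 633 = 1313.4 kg/s; water fraction = 0.3837.

0.3837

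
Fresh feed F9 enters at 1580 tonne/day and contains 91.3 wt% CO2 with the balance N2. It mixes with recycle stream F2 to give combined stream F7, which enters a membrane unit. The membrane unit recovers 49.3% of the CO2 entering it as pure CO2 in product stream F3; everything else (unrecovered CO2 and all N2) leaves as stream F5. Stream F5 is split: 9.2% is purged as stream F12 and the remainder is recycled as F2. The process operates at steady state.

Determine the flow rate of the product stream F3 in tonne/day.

1318 tonne/day

CO2 in F7: m_A = 1580×0.913 + (1−0.092)·(1−0.493)·m_A, so m_A = 1442.5/0.5396 = 2673.1 tonne/day.
Product F3 = 0.493×2673.1 = 1317.9 tonne/day.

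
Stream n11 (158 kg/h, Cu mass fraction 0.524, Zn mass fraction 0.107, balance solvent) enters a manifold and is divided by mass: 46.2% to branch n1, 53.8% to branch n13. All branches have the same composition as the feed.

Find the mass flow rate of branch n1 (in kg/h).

73 kg/h

Branch n1 flow = 0.462×158 = 72.996 kg/h.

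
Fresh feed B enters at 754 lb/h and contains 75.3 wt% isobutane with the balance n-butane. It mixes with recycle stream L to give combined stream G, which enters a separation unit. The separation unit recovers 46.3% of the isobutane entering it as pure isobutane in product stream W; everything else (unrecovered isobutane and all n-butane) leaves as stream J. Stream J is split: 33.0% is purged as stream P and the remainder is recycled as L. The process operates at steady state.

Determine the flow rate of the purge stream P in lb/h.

343.4 lb/h

n-butane enters only via B and leaves only via the purge: 754×0.247 = 0.330×(n-butane in J), and the separation unit passes all n-butane, so n-butane in G = n-butane in J = 564.36 lb/h.
isobutane in G: m_A = 754×0.753 + (1−0.330)·(1−0.463)·m_A, so m_A = 567.76/0.6402 = 886.84 lb/h.
J = (1−0.463)×886.84 + 564.36 = 1040.6 lb/h.
Purge P = 0.330×1040.6 = 343.39 lb/h.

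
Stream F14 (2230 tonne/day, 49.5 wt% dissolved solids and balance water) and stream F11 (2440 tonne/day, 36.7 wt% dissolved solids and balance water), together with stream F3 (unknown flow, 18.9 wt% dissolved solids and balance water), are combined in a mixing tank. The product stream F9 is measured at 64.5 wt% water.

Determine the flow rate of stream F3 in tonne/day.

2057 tonne/day

Let F3 be the unknown flow. Total out = 4670 + F3.
water balance: 2670.7 + 0.811·F3 = 0.645·(4670 + F3)
(0.811 − 0.645)·F3 = 0.645×4670 − 2670.7 = 341.48
F3 = 341.48 / 0.166 = 2057.1 tonne/day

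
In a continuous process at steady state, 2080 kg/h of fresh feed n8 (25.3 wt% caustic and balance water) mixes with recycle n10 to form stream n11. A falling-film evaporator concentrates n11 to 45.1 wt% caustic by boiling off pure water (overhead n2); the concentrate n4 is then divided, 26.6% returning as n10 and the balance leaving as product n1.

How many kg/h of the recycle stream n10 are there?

Overall caustic balance (none leaves overhead): caustic in fresh feed = caustic in product, i.e. 2080×0.253 = (1−0.266)·n4·0.451.
n4 = 526.24/(0.451×0.734) = 1589.7 kg/h.
Recycle n10 = 0.266×1589.7 = 422.86 kg/h.

422.9 kg/h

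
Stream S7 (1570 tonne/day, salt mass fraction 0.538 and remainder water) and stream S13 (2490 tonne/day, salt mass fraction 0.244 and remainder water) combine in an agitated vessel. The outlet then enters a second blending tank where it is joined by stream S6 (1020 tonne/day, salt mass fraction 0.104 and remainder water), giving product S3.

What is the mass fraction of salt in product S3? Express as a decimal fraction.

0.307

Overall, product flow = 5080 tonne/day.
salt in = 1570×0.538 + 2490×0.244 + 1020×0.104 = 1558.3 tonne/day.
salt fraction in S3 = 0.307.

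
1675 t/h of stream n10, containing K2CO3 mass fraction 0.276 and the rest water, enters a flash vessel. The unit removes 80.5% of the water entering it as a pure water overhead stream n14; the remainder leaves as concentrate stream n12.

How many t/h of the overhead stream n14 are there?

water entering = 1675×0.724 = 1212.7 t/h; overhead removed = 0.805×1212.7 = 976.22 t/h.

976.2 t/h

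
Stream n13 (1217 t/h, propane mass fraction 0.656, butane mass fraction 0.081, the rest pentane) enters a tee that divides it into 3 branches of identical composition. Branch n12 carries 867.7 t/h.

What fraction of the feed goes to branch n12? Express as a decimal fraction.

Fraction to n12 = 867.7/1217 = 0.7130.

0.713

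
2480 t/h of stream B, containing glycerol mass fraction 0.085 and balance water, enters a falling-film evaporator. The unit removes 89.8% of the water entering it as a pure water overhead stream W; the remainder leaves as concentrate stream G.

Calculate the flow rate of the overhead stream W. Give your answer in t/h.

2038 t/h

water entering = 2480×0.915 = 2269.2 t/h; overhead removed = 0.898×2269.2 = 2037.7 t/h.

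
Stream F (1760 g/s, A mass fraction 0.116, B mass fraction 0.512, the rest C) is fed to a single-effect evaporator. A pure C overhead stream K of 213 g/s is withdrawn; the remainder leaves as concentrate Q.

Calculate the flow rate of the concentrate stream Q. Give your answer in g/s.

Concentrate = 1760 − 213 = 1547 g/s.

1547 g/s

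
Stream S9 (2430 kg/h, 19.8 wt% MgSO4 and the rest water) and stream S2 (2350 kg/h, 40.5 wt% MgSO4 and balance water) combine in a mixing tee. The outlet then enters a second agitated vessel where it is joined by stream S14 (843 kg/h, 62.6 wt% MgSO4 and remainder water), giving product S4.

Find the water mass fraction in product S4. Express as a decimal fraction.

Overall, product flow = 5623 kg/h.
water in = 2430×0.802 + 2350×0.595 + 843×0.374 = 3662.4 kg/h.
water fraction in S4 = 0.651.

0.651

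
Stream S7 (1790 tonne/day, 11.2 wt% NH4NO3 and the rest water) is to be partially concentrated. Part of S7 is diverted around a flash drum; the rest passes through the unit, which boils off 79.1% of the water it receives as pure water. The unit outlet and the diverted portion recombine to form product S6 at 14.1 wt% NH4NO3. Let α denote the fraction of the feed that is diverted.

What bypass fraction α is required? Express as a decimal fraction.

All 1790×0.112 = 200.48 tonne/day of NH4NO3 reaches S6, so S6 = 200.48/0.141 = 1421.8 tonne/day and vapour = 368.16 tonne/day.
The evaporator receives (1−α)·1790 of feed at 0.888 water and removes 0.791 of that water:
0.791×0.888×(1−α)×1790 = 368.16
(1−α) = 368.16/1257.3 = 0.2928;  α = 0.7072.

0.707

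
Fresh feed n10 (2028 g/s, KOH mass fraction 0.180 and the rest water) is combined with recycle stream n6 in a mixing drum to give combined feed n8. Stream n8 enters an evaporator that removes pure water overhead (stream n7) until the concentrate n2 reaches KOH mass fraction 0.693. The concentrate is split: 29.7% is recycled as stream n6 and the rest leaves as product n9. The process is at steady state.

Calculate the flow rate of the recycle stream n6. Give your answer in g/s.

222.5 g/s

Overall KOH balance (none leaves overhead): KOH in fresh feed = KOH in product, i.e. 2028×0.180 = (1−0.297)·n2·0.693.
n2 = 365.04/(0.693×0.703) = 749.29 g/s.
Recycle n6 = 0.297×749.29 = 222.54 g/s.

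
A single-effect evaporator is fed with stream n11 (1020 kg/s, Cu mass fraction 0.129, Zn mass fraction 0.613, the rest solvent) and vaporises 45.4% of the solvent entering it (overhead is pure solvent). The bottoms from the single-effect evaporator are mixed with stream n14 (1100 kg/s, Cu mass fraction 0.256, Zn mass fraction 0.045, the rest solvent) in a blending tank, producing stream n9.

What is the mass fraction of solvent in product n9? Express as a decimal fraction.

Vapour removed = 0.454×0.258×1020 = 119.47 kg/s; concentrate = 900.53 kg/s.
solvent reaching the mixer = 143.69 (from concentrate) + 1100×0.699 = 912.59 kg/s.
Product flow = 900.53 + 1100 = 2000.5 kg/s; solvent fraction = 0.456.

0.456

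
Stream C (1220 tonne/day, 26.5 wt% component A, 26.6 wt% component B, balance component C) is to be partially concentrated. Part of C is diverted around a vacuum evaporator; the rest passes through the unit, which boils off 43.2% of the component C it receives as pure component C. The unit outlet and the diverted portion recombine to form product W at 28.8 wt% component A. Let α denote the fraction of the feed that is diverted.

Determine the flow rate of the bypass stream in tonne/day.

739.1 tonne/day

All 1220×0.265 = 323.3 tonne/day of component A reaches W, so W = 323.3/0.288 = 1122.6 tonne/day and vapour = 97.431 tonne/day.
The evaporator receives (1−α)·1220 of feed at 0.469 component C and removes 0.432 of that component C:
0.432×0.469×(1−α)×1220 = 97.431
(1−α) = 97.431/247.18 = 0.3942;  α = 0.6058.
Bypass flow = 0.6058×1220 = 739.12 tonne/day.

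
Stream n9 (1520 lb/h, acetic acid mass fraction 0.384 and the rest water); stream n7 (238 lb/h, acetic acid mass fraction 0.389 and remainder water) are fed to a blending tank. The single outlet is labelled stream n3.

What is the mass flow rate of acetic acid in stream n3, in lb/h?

acetic acid out = acetic acid in = 1520×0.384 + 238×0.389 = 676.26 lb/h.

676.3 lb/h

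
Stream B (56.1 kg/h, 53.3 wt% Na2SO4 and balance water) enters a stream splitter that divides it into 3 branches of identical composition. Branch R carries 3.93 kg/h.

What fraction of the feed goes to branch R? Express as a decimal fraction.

0.070

Fraction to R = 3.93/56.1 = 0.0701.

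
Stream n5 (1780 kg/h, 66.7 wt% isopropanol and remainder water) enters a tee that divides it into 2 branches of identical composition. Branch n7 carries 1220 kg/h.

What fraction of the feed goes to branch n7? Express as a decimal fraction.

0.685

Fraction to n7 = 1220/1780 = 0.6854.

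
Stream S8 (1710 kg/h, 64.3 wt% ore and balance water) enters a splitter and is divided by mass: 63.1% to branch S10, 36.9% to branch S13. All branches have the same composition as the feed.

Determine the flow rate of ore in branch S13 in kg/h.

405.7 kg/h

Branch S13 total = 0.369×1710 = 630.99 kg/h.
ore in S13 = 0.643×630.99 = 405.73 kg/h.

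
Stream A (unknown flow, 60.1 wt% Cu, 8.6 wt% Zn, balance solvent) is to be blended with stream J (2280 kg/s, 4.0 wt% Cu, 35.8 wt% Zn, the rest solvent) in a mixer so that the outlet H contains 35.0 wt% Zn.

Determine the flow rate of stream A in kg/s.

Let A be the unknown flow. Total out = 2280 + A.
Zn balance: 816.24 + 0.086·A = 0.350·(2280 + A)
(0.086 − 0.350)·A = 0.350×2280 − 816.24 = -18.24
A = -18.24 / -0.264 = 69.091 kg/s

69.09 kg/s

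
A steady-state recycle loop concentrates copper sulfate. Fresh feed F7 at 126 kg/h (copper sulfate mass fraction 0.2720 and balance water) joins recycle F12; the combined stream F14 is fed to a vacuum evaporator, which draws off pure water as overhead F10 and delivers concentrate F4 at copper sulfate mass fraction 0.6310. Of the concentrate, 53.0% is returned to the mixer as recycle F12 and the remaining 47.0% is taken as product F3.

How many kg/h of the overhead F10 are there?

Overall copper sulfate balance (none leaves overhead): copper sulfate in fresh feed = copper sulfate in product, i.e. 126×0.272 = (1−0.530)·F4·0.631.
F4 = 34.272/(0.631×0.470) = 115.56 kg/h.
Recycle F12 = 0.530×115.56 = 61.247 kg/h.
Combined feed F14 = 126 + 61.247 = 187.25 kg/h.
Overhead F10 = F14 − F4 = 187.25 − 115.56 = 71.686 kg/h.

71.69 kg/h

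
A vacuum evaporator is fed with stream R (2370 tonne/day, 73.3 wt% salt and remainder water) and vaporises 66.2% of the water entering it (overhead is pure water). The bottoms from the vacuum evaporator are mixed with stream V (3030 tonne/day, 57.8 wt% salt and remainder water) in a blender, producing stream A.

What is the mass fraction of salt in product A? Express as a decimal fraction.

Vapour removed = 0.662×0.267×2370 = 418.91 tonne/day; concentrate = 1951.1 tonne/day.
salt reaching the mixer = 1737.2 (from concentrate) + 3030×0.578 = 3488.6 tonne/day.
Product flow = 1951.1 + 3030 = 4981.1 tonne/day; salt fraction = 0.700.

0.700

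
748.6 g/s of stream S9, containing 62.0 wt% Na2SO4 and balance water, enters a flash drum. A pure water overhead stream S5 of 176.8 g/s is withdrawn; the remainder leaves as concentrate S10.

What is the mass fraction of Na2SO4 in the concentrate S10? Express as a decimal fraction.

Na2SO4 is not removed: 748.6×0.620 = 464.13 g/s of Na2SO4 enters S10.
Concentrate = 748.6 − 176.8 = 571.8 g/s.
Mass fraction = 464.13/571.8 = 0.812.

0.812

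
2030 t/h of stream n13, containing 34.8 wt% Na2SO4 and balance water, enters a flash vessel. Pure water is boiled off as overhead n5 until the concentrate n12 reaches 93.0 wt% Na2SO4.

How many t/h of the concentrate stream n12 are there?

759.6 t/h

Na2SO4 is conserved: 2030×0.348 = 706.44 t/h all reports to the concentrate.
Concentrate = 706.44/(target fraction) = 759.61 t/h.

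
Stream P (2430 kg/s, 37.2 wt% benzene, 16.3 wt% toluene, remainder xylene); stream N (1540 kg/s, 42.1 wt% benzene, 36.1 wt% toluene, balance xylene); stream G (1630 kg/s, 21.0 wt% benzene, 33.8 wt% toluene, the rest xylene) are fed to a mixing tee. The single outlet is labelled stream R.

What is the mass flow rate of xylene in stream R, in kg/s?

xylene out = xylene in = 2430×0.465 + 1540×0.218 + 1630×0.452 = 2202.4 kg/s.

2202 kg/s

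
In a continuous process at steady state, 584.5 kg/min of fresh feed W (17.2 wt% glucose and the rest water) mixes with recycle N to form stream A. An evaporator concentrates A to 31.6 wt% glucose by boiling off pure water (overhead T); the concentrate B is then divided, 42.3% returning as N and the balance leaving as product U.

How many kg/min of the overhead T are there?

Overall glucose balance (none leaves overhead): glucose in fresh feed = glucose in product, i.e. 584.5×0.172 = (1−0.423)·B·0.316.
B = 100.53/(0.316×0.577) = 551.38 kg/min.
Recycle N = 0.423×551.38 = 233.23 kg/min.
Combined feed A = 584.5 + 233.23 = 817.73 kg/min.
Overhead T = A − B = 817.73 − 551.38 = 266.35 kg/min.

266.4 kg/min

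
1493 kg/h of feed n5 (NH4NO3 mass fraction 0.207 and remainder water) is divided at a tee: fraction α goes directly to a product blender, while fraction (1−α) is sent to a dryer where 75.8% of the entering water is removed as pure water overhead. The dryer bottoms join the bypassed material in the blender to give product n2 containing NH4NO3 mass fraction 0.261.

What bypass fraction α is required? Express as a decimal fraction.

0.656

All 1493×0.207 = 309.05 kg/h of NH4NO3 reaches n2, so n2 = 309.05/0.261 = 1184.1 kg/h and vapour = 308.9 kg/h.
The evaporator receives (1−α)·1493 of feed at 0.793 water and removes 0.758 of that water:
0.758×0.793×(1−α)×1493 = 308.9
(1−α) = 308.9/897.43 = 0.3442;  α = 0.6558.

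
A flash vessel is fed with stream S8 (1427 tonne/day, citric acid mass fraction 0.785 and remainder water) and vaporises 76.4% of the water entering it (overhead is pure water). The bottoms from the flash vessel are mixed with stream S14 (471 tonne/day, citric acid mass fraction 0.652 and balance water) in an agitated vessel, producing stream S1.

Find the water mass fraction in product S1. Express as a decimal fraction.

0.142

Vapour removed = 0.764×0.215×1427 = 234.4 tonne/day; concentrate = 1192.6 tonne/day.
water reaching the mixer = 72.406 (from concentrate) + 471×0.348 = 236.31 tonne/day.
Product flow = 1192.6 + 471 = 1663.6 tonne/day; water fraction = 0.142.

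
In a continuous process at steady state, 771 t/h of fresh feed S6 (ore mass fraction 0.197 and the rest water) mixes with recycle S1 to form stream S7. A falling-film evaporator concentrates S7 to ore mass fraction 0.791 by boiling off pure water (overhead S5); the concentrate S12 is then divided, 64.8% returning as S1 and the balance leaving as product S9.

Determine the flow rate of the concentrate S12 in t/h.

Overall ore balance (none leaves overhead): ore in fresh feed = ore in product, i.e. 771×0.197 = (1−0.648)·S12·0.791.
S12 = 151.89/(0.791×0.352) = 545.51 t/h.

545.5 t/h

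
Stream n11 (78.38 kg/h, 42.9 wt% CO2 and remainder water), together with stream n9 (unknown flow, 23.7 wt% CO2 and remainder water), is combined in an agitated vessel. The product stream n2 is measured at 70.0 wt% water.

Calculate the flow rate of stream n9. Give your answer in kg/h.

160.5 kg/h

Let n9 be the unknown flow. Total out = 78.38 + n9.
water balance: 44.755 + 0.763·n9 = 0.700·(78.38 + n9)
(0.763 − 0.700)·n9 = 0.700×78.38 − 44.755 = 10.111
n9 = 10.111 / 0.063 = 160.49 kg/h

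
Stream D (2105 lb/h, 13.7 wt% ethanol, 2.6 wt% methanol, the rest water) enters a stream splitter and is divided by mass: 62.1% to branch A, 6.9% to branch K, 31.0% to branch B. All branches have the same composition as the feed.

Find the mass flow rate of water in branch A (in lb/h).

1094 lb/h

Branch A total = 0.621×2105 = 1307.2 lb/h.
water in A = 0.837×1307.2 = 1094.1 lb/h.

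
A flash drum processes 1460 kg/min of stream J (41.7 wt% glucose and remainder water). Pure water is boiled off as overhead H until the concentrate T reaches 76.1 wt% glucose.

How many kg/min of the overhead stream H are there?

660 kg/min

glucose is conserved: 1460×0.417 = 608.82 kg/min all reports to the concentrate.
Concentrate = 608.82/(target fraction) = 800.03 kg/min.
Overhead = 1460 − 800.03 = 659.97 kg/min.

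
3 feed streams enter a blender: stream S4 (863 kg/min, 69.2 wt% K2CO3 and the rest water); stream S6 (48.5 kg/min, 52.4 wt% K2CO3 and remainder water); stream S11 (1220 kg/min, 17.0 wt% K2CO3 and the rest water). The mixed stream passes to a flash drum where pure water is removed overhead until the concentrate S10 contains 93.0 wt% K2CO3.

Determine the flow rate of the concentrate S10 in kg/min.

K2CO3 entering = 863×0.692 + 48.5×0.524 + 1220×0.170 = 830.01 kg/min.
All K2CO3 reports to S10, so S10 = 830.01/0.930 = 892.48 kg/min.

892.5 kg/min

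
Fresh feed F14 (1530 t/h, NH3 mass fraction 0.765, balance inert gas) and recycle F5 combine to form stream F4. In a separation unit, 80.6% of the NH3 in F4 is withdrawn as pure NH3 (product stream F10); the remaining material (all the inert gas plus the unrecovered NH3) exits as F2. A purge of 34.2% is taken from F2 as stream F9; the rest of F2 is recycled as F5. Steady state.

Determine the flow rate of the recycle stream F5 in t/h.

inert gas enters only via F14 and leaves only via the purge: 1530×0.235 = 0.342×(inert gas in F2), and the separation unit passes all inert gas, so inert gas in F4 = inert gas in F2 = 1051.3 t/h.
NH3 in F4: m_A = 1530×0.765 + (1−0.342)·(1−0.806)·m_A, so m_A = 1170.5/0.8723 = 1341.7 t/h.
F2 = (1−0.806)×1341.7 + 1051.3 = 1311.6 t/h.
Recycle F5 = (1−0.342)×1311.6 = 863.04 t/h.

863 t/h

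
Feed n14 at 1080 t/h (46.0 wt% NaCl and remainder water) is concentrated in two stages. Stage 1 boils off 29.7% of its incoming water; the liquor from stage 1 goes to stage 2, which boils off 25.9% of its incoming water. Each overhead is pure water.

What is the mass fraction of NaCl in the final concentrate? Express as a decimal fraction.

0.6205

water in feed = 1080×0.540 = 583.2 t/h.
After stage 1: water left = (1−0.297)×583.2 = 409.99; stream total = 906.79 t/h.
After stage 2: water left = (1−0.259)×409.99 = 303.8; final concentrate = 800.6 t/h.
NaCl fraction = 496.8/800.6 = 0.6205.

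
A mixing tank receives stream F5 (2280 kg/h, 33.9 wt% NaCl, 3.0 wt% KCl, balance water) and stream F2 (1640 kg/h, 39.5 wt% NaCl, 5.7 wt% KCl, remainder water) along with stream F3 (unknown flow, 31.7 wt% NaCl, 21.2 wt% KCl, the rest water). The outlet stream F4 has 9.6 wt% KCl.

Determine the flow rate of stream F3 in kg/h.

1849 kg/h

Let F3 be the unknown flow. Total out = 3920 + F3.
KCl balance: 161.88 + 0.212·F3 = 0.096·(3920 + F3)
(0.212 − 0.096)·F3 = 0.096×3920 − 161.88 = 214.44
F3 = 214.44 / 0.116 = 1848.6 kg/h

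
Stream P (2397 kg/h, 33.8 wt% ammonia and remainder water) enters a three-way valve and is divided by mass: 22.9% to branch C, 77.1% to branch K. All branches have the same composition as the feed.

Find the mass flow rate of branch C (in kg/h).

Branch C flow = 0.229×2397 = 548.91 kg/h.

548.9 kg/h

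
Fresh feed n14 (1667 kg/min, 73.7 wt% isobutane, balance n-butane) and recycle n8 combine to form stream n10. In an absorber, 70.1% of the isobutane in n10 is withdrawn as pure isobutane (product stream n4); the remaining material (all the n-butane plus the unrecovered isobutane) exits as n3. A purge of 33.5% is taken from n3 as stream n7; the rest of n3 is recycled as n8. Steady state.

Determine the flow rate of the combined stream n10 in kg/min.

2842 kg/min

n-butane enters only via n14 and leaves only via the purge: 1667×0.263 = 0.335×(n-butane in n3), and the absorber passes all n-butane, so n-butane in n10 = n-butane in n3 = 1308.7 kg/min.
isobutane in n10: m_A = 1667×0.737 + (1−0.335)·(1−0.701)·m_A, so m_A = 1228.6/0.8012 = 1533.5 kg/min.
n10 = 1533.5 + 1308.7 = 2842.2 kg/min.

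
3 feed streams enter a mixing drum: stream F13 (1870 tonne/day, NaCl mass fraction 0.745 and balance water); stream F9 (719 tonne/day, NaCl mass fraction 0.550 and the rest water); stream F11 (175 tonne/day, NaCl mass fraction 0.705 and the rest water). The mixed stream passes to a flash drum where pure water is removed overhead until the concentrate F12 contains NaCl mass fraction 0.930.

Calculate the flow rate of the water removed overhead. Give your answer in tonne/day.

708.1 tonne/day

NaCl entering = 1870×0.745 + 719×0.550 + 175×0.705 = 1912 tonne/day.
All NaCl reports to F12, so F12 = 1912/0.930 = 2055.9 tonne/day.
Total feed = 2764 tonne/day; overhead = 2764 − 2055.9 = 708.11 tonne/day.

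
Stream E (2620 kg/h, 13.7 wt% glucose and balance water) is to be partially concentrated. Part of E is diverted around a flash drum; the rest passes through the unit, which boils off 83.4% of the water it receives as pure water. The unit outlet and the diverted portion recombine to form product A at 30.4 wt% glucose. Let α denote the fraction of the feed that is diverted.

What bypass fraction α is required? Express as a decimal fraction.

0.237

All 2620×0.137 = 358.94 kg/h of glucose reaches A, so A = 358.94/0.304 = 1180.7 kg/h and vapour = 1439.3 kg/h.
The evaporator receives (1−α)·2620 of feed at 0.863 water and removes 0.834 of that water:
0.834×0.863×(1−α)×2620 = 1439.3
(1−α) = 1439.3/1885.7 = 0.7632;  α = 0.2368.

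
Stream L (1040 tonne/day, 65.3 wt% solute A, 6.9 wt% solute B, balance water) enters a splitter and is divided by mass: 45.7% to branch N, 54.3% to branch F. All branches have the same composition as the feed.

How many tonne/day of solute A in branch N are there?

310.4 tonne/day

Branch N total = 0.457×1040 = 475.28 tonne/day.
solute A in N = 0.653×475.28 = 310.36 tonne/day.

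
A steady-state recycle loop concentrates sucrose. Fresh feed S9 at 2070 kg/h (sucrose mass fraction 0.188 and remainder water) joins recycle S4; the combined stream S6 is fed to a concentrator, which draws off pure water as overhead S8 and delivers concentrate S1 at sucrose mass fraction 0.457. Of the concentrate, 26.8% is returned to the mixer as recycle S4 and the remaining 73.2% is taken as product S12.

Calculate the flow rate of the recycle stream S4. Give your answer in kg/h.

Overall sucrose balance (none leaves overhead): sucrose in fresh feed = sucrose in product, i.e. 2070×0.188 = (1−0.268)·S1·0.457.
S1 = 389.16/(0.457×0.732) = 1163.3 kg/h.
Recycle S4 = 0.268×1163.3 = 311.77 kg/h.

311.8 kg/h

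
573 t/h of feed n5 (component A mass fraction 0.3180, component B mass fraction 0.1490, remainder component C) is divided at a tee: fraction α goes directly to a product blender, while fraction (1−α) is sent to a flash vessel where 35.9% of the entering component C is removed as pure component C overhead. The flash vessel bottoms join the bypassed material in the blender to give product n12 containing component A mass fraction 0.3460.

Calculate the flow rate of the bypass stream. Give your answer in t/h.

330.7 t/h

All 573×0.318 = 182.21 t/h of component A reaches n12, so n12 = 182.21/0.346 = 526.63 t/h and vapour = 46.37 t/h.
The evaporator receives (1−α)·573 of feed at 0.533 component C and removes 0.359 of that component C:
0.359×0.533×(1−α)×573 = 46.37
(1−α) = 46.37/109.64 = 0.4229;  α = 0.5771.
Bypass flow = 0.5771×573 = 330.67 t/h.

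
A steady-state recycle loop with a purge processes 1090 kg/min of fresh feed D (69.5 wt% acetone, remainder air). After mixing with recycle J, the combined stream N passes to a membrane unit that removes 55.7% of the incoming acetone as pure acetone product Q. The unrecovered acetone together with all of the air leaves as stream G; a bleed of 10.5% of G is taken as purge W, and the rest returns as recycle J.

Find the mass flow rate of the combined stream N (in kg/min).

air enters only via D and leaves only via the purge: 1090×0.305 = 0.105×(air in G), and the membrane unit passes all air, so air in N = air in G = 3166.2 kg/min.
acetone in N: m_A = 1090×0.695 + (1−0.105)·(1−0.557)·m_A, so m_A = 757.55/0.6035 = 1255.2 kg/min.
N = 1255.2 + 3166.2 = 4421.4 kg/min.

4421 kg/min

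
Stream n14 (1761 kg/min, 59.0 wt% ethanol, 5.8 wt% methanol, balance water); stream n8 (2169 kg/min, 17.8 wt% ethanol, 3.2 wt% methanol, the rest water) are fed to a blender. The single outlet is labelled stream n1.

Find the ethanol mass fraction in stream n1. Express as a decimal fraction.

Total flow out = 1761 + 2169 = 3930 kg/min.
ethanol in = 1761×0.590 + 2169×0.178 = 1425.1 kg/min.
ethanol mass fraction in n1 = 1425.1/3930 = 0.3626.

0.3626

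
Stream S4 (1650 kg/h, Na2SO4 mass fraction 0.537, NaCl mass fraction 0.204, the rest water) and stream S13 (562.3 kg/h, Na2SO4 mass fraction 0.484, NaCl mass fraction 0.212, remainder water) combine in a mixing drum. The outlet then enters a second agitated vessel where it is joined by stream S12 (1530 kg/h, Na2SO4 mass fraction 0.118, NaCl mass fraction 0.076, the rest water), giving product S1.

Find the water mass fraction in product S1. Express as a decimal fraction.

Overall, product flow = 3742.3 kg/h.
water in = 1650×0.259 + 562.3×0.304 + 1530×0.806 = 1831.5 kg/h.
water fraction in S1 = 0.489.

0.489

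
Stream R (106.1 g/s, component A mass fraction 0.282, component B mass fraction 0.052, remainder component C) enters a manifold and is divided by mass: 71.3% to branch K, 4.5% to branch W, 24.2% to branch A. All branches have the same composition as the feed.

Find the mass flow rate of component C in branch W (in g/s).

Branch W total = 0.045×106.1 = 4.7745 g/s.
component C in W = 0.666×4.7745 = 3.1798 g/s.

3.18 g/s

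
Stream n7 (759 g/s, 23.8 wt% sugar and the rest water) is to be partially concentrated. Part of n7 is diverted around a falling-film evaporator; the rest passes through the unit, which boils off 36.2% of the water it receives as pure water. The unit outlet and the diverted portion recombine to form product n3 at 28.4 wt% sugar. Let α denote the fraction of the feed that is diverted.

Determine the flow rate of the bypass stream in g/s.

All 759×0.238 = 180.64 g/s of sugar reaches n3, so n3 = 180.64/0.284 = 636.06 g/s and vapour = 122.94 g/s.
The evaporator receives (1−α)·759 of feed at 0.762 water and removes 0.362 of that water:
0.362×0.762×(1−α)×759 = 122.94
(1−α) = 122.94/209.37 = 0.5872;  α = 0.4128.
Bypass flow = 0.4128×759 = 313.33 g/s.

313.3 g/s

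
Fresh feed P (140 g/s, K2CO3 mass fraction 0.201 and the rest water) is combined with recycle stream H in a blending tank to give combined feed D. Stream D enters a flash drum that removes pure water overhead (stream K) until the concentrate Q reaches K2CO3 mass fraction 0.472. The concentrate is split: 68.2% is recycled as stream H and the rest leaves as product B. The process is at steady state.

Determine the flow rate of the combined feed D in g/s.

Overall K2CO3 balance (none leaves overhead): K2CO3 in fresh feed = K2CO3 in product, i.e. 140×0.201 = (1−0.682)·Q·0.472.
Q = 28.14/(0.472×0.318) = 187.48 g/s.
Recycle H = 0.682×187.48 = 127.86 g/s.
Combined feed D = 140 + 127.86 = 267.86 g/s.

267.9 g/s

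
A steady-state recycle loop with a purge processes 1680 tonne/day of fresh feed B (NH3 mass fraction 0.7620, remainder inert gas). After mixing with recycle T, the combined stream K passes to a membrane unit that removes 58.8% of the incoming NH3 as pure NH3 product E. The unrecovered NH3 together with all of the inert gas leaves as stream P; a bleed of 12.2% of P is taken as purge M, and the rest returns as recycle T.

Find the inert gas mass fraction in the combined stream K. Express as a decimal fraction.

inert gas enters only via B and leaves only via the purge: 1680×0.238 = 0.122×(inert gas in P), and the membrane unit passes all inert gas, so inert gas in K = inert gas in P = 3277.4 tonne/day.
NH3 in K: m_A = 1680×0.762 + (1−0.122)·(1−0.588)·m_A, so m_A = 1280.2/0.6383 = 2005.7 tonne/day.
K = 2005.7 + 3277.4 = 5283.1 tonne/day.
inert gas fraction in K = 3277.4/5283.1 = 0.6204.

0.6204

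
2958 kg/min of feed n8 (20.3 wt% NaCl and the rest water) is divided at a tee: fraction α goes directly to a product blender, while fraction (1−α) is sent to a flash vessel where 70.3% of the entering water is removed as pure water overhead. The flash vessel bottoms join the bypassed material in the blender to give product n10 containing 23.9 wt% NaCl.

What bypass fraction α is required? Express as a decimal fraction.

0.731

All 2958×0.203 = 600.47 kg/min of NaCl reaches n10, so n10 = 600.47/0.239 = 2512.4 kg/min and vapour = 445.56 kg/min.
The evaporator receives (1−α)·2958 of feed at 0.797 water and removes 0.703 of that water:
0.703×0.797×(1−α)×2958 = 445.56
(1−α) = 445.56/1657.3 = 0.2688;  α = 0.7312.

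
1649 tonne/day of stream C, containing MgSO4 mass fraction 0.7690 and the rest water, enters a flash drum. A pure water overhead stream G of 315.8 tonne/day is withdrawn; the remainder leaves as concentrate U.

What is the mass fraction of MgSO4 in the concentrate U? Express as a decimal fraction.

0.9512

MgSO4 is not removed: 1649×0.769 = 1268.1 tonne/day of MgSO4 enters U.
Concentrate = 1649 − 315.8 = 1333.2 tonne/day.
Mass fraction = 1268.1/1333.2 = 0.9512.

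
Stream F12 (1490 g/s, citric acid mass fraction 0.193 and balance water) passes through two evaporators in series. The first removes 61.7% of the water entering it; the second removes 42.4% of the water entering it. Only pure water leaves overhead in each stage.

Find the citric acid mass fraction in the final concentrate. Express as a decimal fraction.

water in feed = 1490×0.807 = 1202.4 g/s.
After stage 1: water left = (1−0.617)×1202.4 = 460.53; stream total = 748.1 g/s.
After stage 2: water left = (1−0.424)×460.53 = 265.27; final concentrate = 552.84 g/s.
citric acid fraction = 287.57/552.84 = 0.520.

0.520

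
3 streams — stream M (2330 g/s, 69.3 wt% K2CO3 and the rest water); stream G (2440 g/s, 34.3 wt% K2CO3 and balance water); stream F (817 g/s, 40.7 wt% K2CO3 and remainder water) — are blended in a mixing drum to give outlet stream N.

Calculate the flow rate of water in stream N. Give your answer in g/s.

water out = water in = 2330×0.307 + 2440×0.657 + 817×0.593 = 2802.9 g/s.

2803 g/s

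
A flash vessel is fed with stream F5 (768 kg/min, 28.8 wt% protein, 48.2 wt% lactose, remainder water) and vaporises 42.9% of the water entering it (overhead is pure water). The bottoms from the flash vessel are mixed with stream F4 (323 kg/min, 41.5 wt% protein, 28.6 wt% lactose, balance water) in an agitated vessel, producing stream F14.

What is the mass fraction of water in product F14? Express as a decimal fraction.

Vapour removed = 0.429×0.230×768 = 75.779 kg/min; concentrate = 692.22 kg/min.
water reaching the mixer = 100.86 (from concentrate) + 323×0.299 = 197.44 kg/min.
Product flow = 692.22 + 323 = 1015.2 kg/min; water fraction = 0.194.

0.194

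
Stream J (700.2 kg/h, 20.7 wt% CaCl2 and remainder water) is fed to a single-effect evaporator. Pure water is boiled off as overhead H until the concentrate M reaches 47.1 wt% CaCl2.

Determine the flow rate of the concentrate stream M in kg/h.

307.7 kg/h

CaCl2 is conserved: 700.2×0.207 = 144.94 kg/h all reports to the concentrate.
Concentrate = 144.94/(target fraction) = 307.73 kg/h.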